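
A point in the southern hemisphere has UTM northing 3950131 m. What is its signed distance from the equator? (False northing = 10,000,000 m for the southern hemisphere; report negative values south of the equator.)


For southern: actual = 3950131 - 10000000 = -6049869 m

-6049869 m


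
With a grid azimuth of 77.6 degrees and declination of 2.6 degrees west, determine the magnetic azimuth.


magnetic azimuth = grid azimuth - declination (east +ve)
mag_az = 77.6 - -2.6 = 80.2 degrees

80.2 degrees


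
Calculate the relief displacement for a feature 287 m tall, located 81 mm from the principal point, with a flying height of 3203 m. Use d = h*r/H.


d = h * r / H = 287 * 81 / 3203 = 7.26 mm

7.26 mm


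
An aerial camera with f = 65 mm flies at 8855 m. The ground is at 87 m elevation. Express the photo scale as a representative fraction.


scale = f / (H - h) = 65 mm / 8768 m = 65 / 8768000 = 1:134892

1:134892


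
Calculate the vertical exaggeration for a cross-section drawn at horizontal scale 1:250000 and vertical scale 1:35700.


VE = horizontal_scale / vertical_scale = 250000 / 35700 ≈ 7.0

7.0x


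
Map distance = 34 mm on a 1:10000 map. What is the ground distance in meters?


ground = 34 mm * 10000 / 1000 = 340.0 m

340.0 m


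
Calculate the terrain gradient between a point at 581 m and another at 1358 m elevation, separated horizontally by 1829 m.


gradient = (1358 - 581) / 1829 = 777 / 1829 = 0.4248

0.4248


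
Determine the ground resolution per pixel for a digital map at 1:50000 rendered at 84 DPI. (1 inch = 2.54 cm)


pixel_cm = 2.54 / 84 ≈ 0.030238 cm
ground = pixel_cm * 50000 / 100 = 2.54 * 50000 / (84 * 100) = 127000 / 8400 ≈ 15.12 m

15.12 m


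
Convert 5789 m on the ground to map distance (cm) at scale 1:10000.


map_cm = 5789 * 100 / 10000 = 57.89 cm

57.89 cm


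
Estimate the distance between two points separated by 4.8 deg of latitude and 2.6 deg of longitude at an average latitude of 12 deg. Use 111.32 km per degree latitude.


dlat_km = 4.8 * 111.32 = 534.336
dlon_km = 2.6 * 111.32 * cos(12) ≈ 283.107
dist = sqrt(534.336^2 + 283.107^2) ≈ 604.7 km

604.7 km


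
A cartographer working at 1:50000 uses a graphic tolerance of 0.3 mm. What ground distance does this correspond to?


ground = 0.3 mm * 50000 / 1000 = 15.0 m

15.0 m


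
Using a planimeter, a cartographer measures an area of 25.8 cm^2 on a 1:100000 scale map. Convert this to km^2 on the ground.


ground_area = 25.8 * (100000/100)^2 = 25800000.0 m^2 = 25.8 km^2

25.8 km^2


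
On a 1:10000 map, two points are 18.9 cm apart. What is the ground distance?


ground = 18.9 cm * 10000 / 100 = 1890.0 m = 1.89 km

1.89 km


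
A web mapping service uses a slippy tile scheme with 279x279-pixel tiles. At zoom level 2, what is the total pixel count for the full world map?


tiles per axis = 2^2 = 4
total tiles = 4^2 = 16
pixels per axis = 4 * 279 = 1116
total pixels = 1116^2 = 1245456

1245456 pixels


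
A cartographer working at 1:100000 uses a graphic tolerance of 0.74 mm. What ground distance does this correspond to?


ground = 0.74 mm * 100000 / 1000 = 74.0 m

74.0 m


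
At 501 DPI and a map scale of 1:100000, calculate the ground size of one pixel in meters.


pixel_cm = 2.54 / 501 ≈ 0.00507 cm
ground = pixel_cm * 100000 / 100 = 2.54 * 100000 / (501 * 100) = 254000 / 50100 ≈ 5.07 m

5.07 m


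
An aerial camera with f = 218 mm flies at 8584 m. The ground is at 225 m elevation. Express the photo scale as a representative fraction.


scale = f / (H - h) = 218 mm / 8359 m = 218 / 8359000 = 1:38344

1:38344


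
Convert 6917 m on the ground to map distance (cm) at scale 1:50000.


map_cm = 6917 * 100 / 50000 = 13.834 cm ≈ 13.83 cm

13.83 cm


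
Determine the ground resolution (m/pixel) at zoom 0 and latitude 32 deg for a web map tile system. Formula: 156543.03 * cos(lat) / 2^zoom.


res = 156543.03 * cos(32) / 2^0 = 156543.03 * 0.8480481 / 1 = 132756.02 m/pixel

132756.02 m/pixel


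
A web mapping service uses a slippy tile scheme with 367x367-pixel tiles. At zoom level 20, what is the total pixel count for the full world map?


tiles per axis = 2^20 = 1048576
total tiles = 1048576^2 = 1099511627776
pixels per axis = 1048576 * 367 = 384827392
total pixels = 384827392^2 = 148092121633521664

148092121633521664 pixels


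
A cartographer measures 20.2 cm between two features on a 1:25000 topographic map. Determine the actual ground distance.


ground = 20.2 cm * 25000 / 100 = 5050.0 m = 5.05 km

5.05 km


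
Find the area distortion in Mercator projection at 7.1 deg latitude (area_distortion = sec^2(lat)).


area_distortion = 1/cos^2(7.1) = 1.016

1.016


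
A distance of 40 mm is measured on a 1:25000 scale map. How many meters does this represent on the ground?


ground = 40 mm * 25000 / 1000 = 1000.0 m

1000.0 m


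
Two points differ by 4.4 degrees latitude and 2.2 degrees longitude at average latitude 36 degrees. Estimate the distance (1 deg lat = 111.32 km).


dlat_km = 4.4 * 111.32 = 489.808
dlon_km = 2.2 * 111.32 * cos(36) ≈ 198.131
dist = sqrt(489.808^2 + 198.131^2) ≈ 528.4 km

528.4 km


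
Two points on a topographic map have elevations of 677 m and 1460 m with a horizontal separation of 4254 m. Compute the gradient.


gradient = (1460 - 677) / 4254 = 783 / 4254 = 0.1841

0.1841


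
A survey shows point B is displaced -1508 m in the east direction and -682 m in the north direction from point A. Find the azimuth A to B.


az = atan2(-1508, -682) = -114.3 deg
adjusted to 0-360: 245.7 degrees

245.7 degrees


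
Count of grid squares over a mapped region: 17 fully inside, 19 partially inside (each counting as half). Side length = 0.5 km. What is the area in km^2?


effective squares = 17 + 19 * 0.5 = 26.5
area = 26.5 * 0.25 = 6.625 km^2

6.625 km^2


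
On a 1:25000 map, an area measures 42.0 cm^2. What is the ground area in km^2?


ground_area = 42.0 * (25000/100)^2 = 2625000.0 m^2 = 2.625 km^2

2.625 km^2


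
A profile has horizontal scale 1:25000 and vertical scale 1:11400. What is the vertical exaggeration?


VE = horizontal_scale / vertical_scale = 25000 / 11400 ≈ 2.2

2.2x


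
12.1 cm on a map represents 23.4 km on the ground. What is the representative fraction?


ground = 23.4 km = 2340000 cm; RF denominator = ground / map = 2340000 / 12.1 ≈ 193388; RF = 1:193388

1:193388


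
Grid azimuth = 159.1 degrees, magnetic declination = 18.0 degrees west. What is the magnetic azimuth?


magnetic azimuth = grid azimuth - declination (east +ve)
mag_az = 159.1 - -18.0 = 177.1 degrees

177.1 degrees


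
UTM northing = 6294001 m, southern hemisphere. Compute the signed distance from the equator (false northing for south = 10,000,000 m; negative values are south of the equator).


For southern: actual = 6294001 - 10000000 = -3705999 m

-3705999 m


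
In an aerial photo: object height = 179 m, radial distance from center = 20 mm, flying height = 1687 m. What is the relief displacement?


d = h * r / H = 179 * 20 / 1687 = 2.12 mm

2.12 mm


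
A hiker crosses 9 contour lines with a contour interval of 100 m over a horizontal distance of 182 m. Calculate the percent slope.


elevation change = 9 * 100 = 900 m
slope = 900 / 182 * 100 = 494.5%

494.5%


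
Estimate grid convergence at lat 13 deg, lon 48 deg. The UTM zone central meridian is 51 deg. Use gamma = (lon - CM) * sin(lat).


gamma = (48 - 51) * sin(13) = -3 * 0.224951 = -0.675 degrees

-0.675 degrees


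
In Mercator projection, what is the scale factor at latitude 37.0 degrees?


SF = 1 / cos(37.0) = 1 / 0.798636 = 1.252

1.252


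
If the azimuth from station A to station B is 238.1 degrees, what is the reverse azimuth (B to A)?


back azimuth = (238.1 + 180) mod 360 = 58.1 degrees

58.1 degrees


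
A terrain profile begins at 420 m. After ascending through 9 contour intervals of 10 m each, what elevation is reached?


elevation = 420 + 9 * 10 = 510 m

510 m


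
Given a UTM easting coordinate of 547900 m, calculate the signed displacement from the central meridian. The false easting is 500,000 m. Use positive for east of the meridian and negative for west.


displacement = 547900 - 500000 = 47900 m

47900 m


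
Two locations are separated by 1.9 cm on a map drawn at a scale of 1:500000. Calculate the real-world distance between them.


ground = 1.9 cm * 500000 / 100 = 9500.0 m = 9.5 km

9.5 km


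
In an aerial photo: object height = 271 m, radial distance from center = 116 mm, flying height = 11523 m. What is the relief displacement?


d = h * r / H = 271 * 116 / 11523 = 2.73 mm

2.73 mm


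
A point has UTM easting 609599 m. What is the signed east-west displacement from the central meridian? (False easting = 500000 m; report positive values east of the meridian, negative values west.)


displacement = 609599 - 500000 = 109599 m

109599 m


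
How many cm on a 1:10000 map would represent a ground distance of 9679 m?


map_cm = 9679 * 100 / 10000 = 96.79 cm

96.79 cm


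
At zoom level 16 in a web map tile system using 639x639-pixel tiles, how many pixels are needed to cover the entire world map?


tiles per axis = 2^16 = 65536
total tiles = 65536^2 = 4294967296
pixels per axis = 65536 * 639 = 41877504
total pixels = 41877504^2 = 1753725341270016

1753725341270016 pixels


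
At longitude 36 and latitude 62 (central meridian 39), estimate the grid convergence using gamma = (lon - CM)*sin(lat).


gamma = (36 - 39) * sin(62) = -3 * 0.882948 = -2.649 degrees

-2.649 degrees


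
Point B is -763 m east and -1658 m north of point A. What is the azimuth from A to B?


az = atan2(-763, -1658) = -155.3 deg
adjusted to 0-360: 204.7 degrees

204.7 degrees


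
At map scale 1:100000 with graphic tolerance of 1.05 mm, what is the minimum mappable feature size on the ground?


ground = 1.05 mm * 100000 / 1000 = 105.0 m

105.0 m


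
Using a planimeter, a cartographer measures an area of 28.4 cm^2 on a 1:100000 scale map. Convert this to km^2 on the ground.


ground_area = 28.4 * (100000/100)^2 = 28400000.0 m^2 = 28.4 km^2

28.4 km^2


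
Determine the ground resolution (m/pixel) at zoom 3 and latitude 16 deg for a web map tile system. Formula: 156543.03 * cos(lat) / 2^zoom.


res = 156543.03 * cos(16) / 2^3 = 156543.03 * 0.9612617 / 8 = 18809.85 m/pixel

18809.85 m/pixel


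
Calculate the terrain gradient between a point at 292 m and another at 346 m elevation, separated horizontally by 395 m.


gradient = (346 - 292) / 395 = 54 / 395 = 0.1367

0.1367


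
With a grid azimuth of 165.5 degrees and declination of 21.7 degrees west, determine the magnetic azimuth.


magnetic azimuth = grid azimuth - declination (east +ve)
mag_az = 165.5 - -21.7 = 187.2 degrees

187.2 degrees


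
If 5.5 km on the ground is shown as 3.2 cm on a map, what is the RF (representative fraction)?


ground = 5.5 km = 550000 cm; RF denominator = ground / map = 550000 / 3.2 = 171875; RF = 1:171875

1:171875


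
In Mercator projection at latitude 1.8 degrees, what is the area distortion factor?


area_distortion = 1/cos^2(1.8) = 1.001

1.001


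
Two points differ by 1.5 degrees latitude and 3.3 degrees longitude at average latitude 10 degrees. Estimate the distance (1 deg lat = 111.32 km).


dlat_km = 1.5 * 111.32 = 166.98
dlon_km = 3.3 * 111.32 * cos(10) ≈ 361.775
dist = sqrt(166.98^2 + 361.775^2) ≈ 398.5 km

398.5 km


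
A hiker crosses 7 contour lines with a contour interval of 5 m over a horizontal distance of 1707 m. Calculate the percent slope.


elevation change = 7 * 5 = 35 m
slope = 35 / 1707 * 100 = 2.1%

2.1%


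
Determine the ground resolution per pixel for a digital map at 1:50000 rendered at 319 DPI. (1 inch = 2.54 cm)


pixel_cm = 2.54 / 319 ≈ 0.007962 cm
ground = pixel_cm * 50000 / 100 = 2.54 * 50000 / (319 * 100) = 127000 / 31900 ≈ 3.98 m

3.98 m


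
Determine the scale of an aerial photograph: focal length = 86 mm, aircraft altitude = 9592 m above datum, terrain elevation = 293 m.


scale = f / (H - h) = 86 mm / 9299 m = 86 / 9299000 = 1:108128

1:108128


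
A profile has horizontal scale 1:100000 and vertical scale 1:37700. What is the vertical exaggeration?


VE = horizontal_scale / vertical_scale = 100000 / 37700 ≈ 2.7

2.7x


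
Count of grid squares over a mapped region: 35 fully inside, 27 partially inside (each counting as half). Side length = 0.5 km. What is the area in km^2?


effective squares = 35 + 27 * 0.5 = 48.5
area = 48.5 * 0.25 = 12.125 km^2

12.125 km^2


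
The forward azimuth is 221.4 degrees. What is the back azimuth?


back azimuth = (221.4 + 180) mod 360 = 41.4 degrees

41.4 degrees


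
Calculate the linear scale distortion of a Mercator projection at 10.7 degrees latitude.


SF = 1 / cos(10.7) = 1 / 0.982613 = 1.018

1.018


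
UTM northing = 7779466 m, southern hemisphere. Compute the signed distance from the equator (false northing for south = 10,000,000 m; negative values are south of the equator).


For southern: actual = 7779466 - 10000000 = -2220534 m

-2220534 m


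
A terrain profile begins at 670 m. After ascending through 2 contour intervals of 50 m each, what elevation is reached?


elevation = 670 + 2 * 50 = 770 m

770 m


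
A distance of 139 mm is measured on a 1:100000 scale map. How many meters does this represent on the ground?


ground = 139 mm * 100000 / 1000 = 13900.0 m

13900.0 m


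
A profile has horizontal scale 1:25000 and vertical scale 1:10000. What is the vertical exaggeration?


VE = horizontal_scale / vertical_scale = 25000 / 10000 = 2.5

2.5x


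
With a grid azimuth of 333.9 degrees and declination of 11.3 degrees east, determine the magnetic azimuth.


magnetic azimuth = grid azimuth - declination (east +ve)
mag_az = 333.9 - 11.3 = 322.6 degrees

322.6 degrees


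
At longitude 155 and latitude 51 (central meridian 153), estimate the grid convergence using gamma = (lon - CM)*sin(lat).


gamma = (155 - 153) * sin(51) = 2 * 0.777146 = 1.554 degrees

1.554 degrees


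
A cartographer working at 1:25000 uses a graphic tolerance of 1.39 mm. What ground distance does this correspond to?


ground = 1.39 mm * 25000 / 1000 = 34.75 m

34.75 m


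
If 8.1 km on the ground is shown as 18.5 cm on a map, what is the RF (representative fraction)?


ground = 8.1 km = 810000 cm; RF denominator = ground / map = 810000 / 18.5 ≈ 43784; RF = 1:43784

1:43784


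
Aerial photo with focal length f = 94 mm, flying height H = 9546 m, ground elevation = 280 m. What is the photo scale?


scale = f / (H - h) = 94 mm / 9266 m = 94 / 9266000 = 1:98574

1:98574


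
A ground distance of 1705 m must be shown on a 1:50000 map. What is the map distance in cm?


map_cm = 1705 * 100 / 50000 = 3.41 cm

3.41 cm


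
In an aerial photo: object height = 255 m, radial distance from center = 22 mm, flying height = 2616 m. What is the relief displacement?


d = h * r / H = 255 * 22 / 2616 = 2.14 mm

2.14 mm


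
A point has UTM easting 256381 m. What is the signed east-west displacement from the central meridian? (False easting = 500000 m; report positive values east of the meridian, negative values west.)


displacement = 256381 - 500000 = -243619 m

-243619 m


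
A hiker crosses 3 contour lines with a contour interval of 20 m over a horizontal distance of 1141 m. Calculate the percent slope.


elevation change = 3 * 20 = 60 m
slope = 60 / 1141 * 100 = 5.3%

5.3%


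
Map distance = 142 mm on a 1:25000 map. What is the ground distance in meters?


ground = 142 mm * 25000 / 1000 = 3550.0 m

3550.0 m


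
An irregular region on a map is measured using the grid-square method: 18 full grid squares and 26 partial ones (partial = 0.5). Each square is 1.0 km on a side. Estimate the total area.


effective squares = 18 + 26 * 0.5 = 31.0
area = 31.0 * 1.0 = 31.0 km^2

31.0 km^2


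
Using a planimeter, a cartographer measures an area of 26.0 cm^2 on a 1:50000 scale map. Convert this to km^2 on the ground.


ground_area = 26.0 * (50000/100)^2 = 6500000.0 m^2 = 6.5 km^2

6.5 km^2


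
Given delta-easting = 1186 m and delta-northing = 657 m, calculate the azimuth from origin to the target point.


az = atan2(1186, 657) = 61.0 deg
adjusted to 0-360: 61.0 degrees

61.0 degrees


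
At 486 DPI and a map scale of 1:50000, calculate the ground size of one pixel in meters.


pixel_cm = 2.54 / 486 ≈ 0.005226 cm
ground = pixel_cm * 50000 / 100 = 2.54 * 50000 / (486 * 100) = 127000 / 48600 ≈ 2.61 m

2.61 m


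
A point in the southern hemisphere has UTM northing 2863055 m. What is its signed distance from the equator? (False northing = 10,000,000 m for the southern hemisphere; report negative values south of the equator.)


For southern: actual = 2863055 - 10000000 = -7136945 m

-7136945 m


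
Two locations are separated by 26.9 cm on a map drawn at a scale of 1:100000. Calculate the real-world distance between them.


ground = 26.9 cm * 100000 / 100 = 26900.0 m = 26.9 km

26.9 km


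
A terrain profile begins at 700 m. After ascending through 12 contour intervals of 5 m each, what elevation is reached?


elevation = 700 + 12 * 5 = 760 m

760 m


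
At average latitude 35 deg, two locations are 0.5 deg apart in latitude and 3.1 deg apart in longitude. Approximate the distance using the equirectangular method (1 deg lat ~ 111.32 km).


dlat_km = 0.5 * 111.32 = 55.66
dlon_km = 3.1 * 111.32 * cos(35) ≈ 282.683
dist = sqrt(55.66^2 + 282.683^2) ≈ 288.1 km

288.1 km


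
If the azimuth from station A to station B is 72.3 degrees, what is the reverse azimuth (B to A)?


back azimuth = (72.3 + 180) mod 360 = 252.3 degrees

252.3 degrees


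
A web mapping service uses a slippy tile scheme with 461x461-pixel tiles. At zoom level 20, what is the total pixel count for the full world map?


tiles per axis = 2^20 = 1048576
total tiles = 1048576^2 = 1099511627776
pixels per axis = 1048576 * 461 = 483393536
total pixels = 483393536^2 = 233669310646583296

233669310646583296 pixels


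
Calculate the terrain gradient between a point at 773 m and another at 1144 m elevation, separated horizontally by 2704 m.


gradient = (1144 - 773) / 2704 = 371 / 2704 = 0.1372

0.1372


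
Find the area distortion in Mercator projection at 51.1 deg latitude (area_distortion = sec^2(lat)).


area_distortion = 1/cos^2(51.1) = 2.536

2.536


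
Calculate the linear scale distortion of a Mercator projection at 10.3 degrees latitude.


SF = 1 / cos(10.3) = 1 / 0.983885 = 1.016

1.016


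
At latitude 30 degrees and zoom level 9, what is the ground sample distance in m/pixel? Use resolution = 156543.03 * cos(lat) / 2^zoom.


res = 156543.03 * cos(30) / 2^9 = 156543.03 * 0.8660254 / 512 = 264.79 m/pixel

264.79 m/pixel


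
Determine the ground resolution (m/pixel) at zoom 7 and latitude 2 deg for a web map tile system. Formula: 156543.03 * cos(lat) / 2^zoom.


res = 156543.03 * cos(2) / 2^7 = 156543.03 * 0.99939083 / 128 = 1222.25 m/pixel

1222.25 m/pixel


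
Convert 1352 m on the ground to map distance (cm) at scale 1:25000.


map_cm = 1352 * 100 / 25000 = 5.408 cm ≈ 5.41 cm

5.41 cm


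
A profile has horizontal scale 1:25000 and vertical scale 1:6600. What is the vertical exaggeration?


VE = horizontal_scale / vertical_scale = 25000 / 6600 ≈ 3.8

3.8x


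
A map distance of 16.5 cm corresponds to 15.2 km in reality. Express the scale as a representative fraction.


ground = 15.2 km = 1520000 cm; RF denominator = ground / map = 1520000 / 16.5 ≈ 92121; RF = 1:92121

1:92121


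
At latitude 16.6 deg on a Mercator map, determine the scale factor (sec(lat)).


SF = 1 / cos(16.6) = 1 / 0.958323 = 1.043

1.043


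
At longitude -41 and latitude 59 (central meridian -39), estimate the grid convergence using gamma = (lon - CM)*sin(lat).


gamma = (-41 - -39) * sin(59) = -2 * 0.857167 = -1.714 degrees

-1.714 degrees


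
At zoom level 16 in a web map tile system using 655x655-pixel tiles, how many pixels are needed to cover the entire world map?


tiles per axis = 2^16 = 65536
total tiles = 65536^2 = 4294967296
pixels per axis = 65536 * 655 = 42926080
total pixels = 42926080^2 = 1842648344166400

1842648344166400 pixels


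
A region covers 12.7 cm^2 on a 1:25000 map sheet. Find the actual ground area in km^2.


ground_area = 12.7 * (25000/100)^2 = 793750.0 m^2 = 0.79375 km^2 ≈ 0.794 km^2

0.794 km^2


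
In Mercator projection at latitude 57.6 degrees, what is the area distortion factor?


area_distortion = 1/cos^2(57.6) = 3.483

3.483


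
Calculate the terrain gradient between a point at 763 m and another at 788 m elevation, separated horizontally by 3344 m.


gradient = (788 - 763) / 3344 = 25 / 3344 = 0.0075

0.0075


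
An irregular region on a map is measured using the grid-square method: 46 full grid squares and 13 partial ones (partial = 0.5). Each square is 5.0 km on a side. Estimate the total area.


effective squares = 46 + 13 * 0.5 = 52.5
area = 52.5 * 25.0 = 1312.5 km^2

1312.5 km^2


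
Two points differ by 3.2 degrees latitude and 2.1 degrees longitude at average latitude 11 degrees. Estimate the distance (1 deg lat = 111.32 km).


dlat_km = 3.2 * 111.32 = 356.224
dlon_km = 2.1 * 111.32 * cos(11) ≈ 229.477
dist = sqrt(356.224^2 + 229.477^2) ≈ 423.7 km

423.7 km


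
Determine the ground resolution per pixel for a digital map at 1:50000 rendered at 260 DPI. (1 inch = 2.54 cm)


pixel_cm = 2.54 / 260 ≈ 0.009769 cm
ground = pixel_cm * 50000 / 100 = 2.54 * 50000 / (260 * 100) = 127000 / 26000 ≈ 4.88 m

4.88 m


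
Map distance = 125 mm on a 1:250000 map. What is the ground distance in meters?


ground = 125 mm * 250000 / 1000 = 31250.0 m

31250.0 m


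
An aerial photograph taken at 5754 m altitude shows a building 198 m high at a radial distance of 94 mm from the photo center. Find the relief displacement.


d = h * r / H = 198 * 94 / 5754 = 3.23 mm

3.23 mm


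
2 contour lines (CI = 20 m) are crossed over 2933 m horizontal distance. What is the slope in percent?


elevation change = 2 * 20 = 40 m
slope = 40 / 2933 * 100 = 1.4%

1.4%


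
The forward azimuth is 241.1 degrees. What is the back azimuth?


back azimuth = (241.1 + 180) mod 360 = 61.1 degrees

61.1 degrees


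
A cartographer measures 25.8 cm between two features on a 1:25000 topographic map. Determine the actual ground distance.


ground = 25.8 cm * 25000 / 100 = 6450.0 m = 6.45 km

6.45 km


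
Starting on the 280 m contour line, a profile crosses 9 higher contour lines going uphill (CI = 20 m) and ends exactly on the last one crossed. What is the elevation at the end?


elevation = 280 + 9 * 20 = 460 m

460 m


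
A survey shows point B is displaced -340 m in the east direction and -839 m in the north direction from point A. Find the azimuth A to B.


az = atan2(-340, -839) = -157.9 deg
adjusted to 0-360: 202.1 degrees

202.1 degrees


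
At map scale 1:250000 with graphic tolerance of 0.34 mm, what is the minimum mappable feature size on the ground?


ground = 0.34 mm * 250000 / 1000 = 85.0 m

85.0 m


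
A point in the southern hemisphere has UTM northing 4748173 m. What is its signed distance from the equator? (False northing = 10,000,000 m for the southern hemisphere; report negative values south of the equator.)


For southern: actual = 4748173 - 10000000 = -5251827 m

-5251827 m


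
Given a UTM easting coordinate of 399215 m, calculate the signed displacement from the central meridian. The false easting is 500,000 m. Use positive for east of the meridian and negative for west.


displacement = 399215 - 500000 = -100785 m

-100785 m


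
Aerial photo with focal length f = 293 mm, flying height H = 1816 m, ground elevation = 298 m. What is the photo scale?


scale = f / (H - h) = 293 mm / 1518 m = 293 / 1518000 = 1:5181

1:5181


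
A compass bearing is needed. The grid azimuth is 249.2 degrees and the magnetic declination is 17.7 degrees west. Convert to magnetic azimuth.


magnetic azimuth = grid azimuth - declination (east +ve)
mag_az = 249.2 - -17.7 = 266.9 degrees

266.9 degrees


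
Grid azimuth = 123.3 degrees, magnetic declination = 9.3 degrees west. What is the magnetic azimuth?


magnetic azimuth = grid azimuth - declination (east +ve)
mag_az = 123.3 - -9.3 = 132.6 degrees

132.6 degrees


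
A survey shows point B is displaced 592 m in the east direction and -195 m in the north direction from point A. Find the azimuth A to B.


az = atan2(592, -195) = 108.2 deg
adjusted to 0-360: 108.2 degrees

108.2 degrees


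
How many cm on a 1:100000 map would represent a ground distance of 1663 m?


map_cm = 1663 * 100 / 100000 = 1.663 cm ≈ 1.66 cm

1.66 cm


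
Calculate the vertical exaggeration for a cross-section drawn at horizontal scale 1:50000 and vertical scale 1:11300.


VE = horizontal_scale / vertical_scale = 50000 / 11300 ≈ 4.4

4.4x


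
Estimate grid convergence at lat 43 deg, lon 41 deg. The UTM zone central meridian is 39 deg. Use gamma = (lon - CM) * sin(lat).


gamma = (41 - 39) * sin(43) = 2 * 0.681998 = 1.364 degrees

1.364 degrees


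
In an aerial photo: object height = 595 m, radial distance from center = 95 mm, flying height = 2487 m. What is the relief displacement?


d = h * r / H = 595 * 95 / 2487 = 22.73 mm

22.73 mm


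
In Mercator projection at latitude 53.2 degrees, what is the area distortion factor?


area_distortion = 1/cos^2(53.2) = 2.787

2.787


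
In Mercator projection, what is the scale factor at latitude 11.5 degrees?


SF = 1 / cos(11.5) = 1 / 0.979925 = 1.02

1.02


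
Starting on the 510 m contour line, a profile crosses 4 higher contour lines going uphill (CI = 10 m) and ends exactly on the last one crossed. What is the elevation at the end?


elevation = 510 + 4 * 10 = 550 m

550 m


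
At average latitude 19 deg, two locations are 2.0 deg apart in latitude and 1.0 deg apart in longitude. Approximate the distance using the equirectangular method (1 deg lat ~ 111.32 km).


dlat_km = 2.0 * 111.32 = 222.64
dlon_km = 1.0 * 111.32 * cos(19) ≈ 105.255
dist = sqrt(222.64^2 + 105.255^2) ≈ 246.3 km

246.3 km


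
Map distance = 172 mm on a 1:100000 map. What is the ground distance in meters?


ground = 172 mm * 100000 / 1000 = 17200.0 m

17200.0 m


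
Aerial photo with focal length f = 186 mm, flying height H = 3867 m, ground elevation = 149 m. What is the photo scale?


scale = f / (H - h) = 186 mm / 3718 m = 186 / 3718000 = 1:19989

1:19989


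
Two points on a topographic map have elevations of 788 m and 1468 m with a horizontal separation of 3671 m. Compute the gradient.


gradient = (1468 - 788) / 3671 = 680 / 3671 = 0.1852

0.1852


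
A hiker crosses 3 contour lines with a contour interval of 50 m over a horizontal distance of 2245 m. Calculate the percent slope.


elevation change = 3 * 50 = 150 m
slope = 150 / 2245 * 100 = 6.7%

6.7%


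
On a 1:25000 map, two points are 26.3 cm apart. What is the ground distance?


ground = 26.3 cm * 25000 / 100 = 6575.0 m = 6.575 km

6.575 km


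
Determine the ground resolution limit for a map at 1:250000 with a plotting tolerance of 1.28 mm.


ground = 1.28 mm * 250000 / 1000 = 320.0 m

320.0 m


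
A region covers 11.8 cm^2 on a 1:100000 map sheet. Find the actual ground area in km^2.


ground_area = 11.8 * (100000/100)^2 = 11800000.0 m^2 = 11.8 km^2

11.8 km^2


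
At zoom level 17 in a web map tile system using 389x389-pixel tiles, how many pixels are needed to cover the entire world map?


tiles per axis = 2^17 = 131072
total tiles = 131072^2 = 17179869184
pixels per axis = 131072 * 389 = 50987008
total pixels = 50987008^2 = 2599674984792064

2599674984792064 pixels


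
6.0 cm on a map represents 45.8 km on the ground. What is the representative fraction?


ground = 45.8 km = 4580000 cm; RF denominator = ground / map = 4580000 / 6.0 ≈ 763333; RF = 1:763333

1:763333


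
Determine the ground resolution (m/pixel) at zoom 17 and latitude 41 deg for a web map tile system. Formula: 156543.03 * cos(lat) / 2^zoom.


res = 156543.03 * cos(41) / 2^17 = 156543.03 * 0.75470958 / 131072 = 0.9 m/pixel

0.9 m/pixel


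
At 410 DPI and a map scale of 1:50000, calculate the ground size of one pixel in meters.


pixel_cm = 2.54 / 410 ≈ 0.006195 cm
ground = pixel_cm * 50000 / 100 = 2.54 * 50000 / (410 * 100) = 127000 / 41000 ≈ 3.1 m

3.1 m


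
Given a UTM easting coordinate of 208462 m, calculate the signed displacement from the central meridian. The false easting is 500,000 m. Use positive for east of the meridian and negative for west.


displacement = 208462 - 500000 = -291538 m

-291538 m


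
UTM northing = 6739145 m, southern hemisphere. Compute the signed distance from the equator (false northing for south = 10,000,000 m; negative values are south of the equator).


For southern: actual = 6739145 - 10000000 = -3260855 m

-3260855 m


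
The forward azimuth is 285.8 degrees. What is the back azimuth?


back azimuth = (285.8 + 180) mod 360 = 105.8 degrees

105.8 degrees


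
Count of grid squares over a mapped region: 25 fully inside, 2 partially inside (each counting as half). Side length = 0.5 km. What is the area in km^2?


effective squares = 25 + 2 * 0.5 = 26.0
area = 26.0 * 0.25 = 6.5 km^2

6.5 km^2


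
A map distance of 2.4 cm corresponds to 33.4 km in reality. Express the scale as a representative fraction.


ground = 33.4 km = 3340000 cm; RF denominator = ground / map = 3340000 / 2.4 ≈ 1391667; RF = 1:1391667

1:1391667


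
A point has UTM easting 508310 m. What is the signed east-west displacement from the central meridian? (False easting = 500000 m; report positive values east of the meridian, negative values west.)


displacement = 508310 - 500000 = 8310 m

8310 m


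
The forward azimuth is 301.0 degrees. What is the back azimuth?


back azimuth = (301.0 + 180) mod 360 = 121.0 degrees

121.0 degrees


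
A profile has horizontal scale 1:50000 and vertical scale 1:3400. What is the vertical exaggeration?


VE = horizontal_scale / vertical_scale = 50000 / 3400 ≈ 14.7

14.7x


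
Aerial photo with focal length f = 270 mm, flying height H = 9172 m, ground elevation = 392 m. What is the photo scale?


scale = f / (H - h) = 270 mm / 8780 m = 270 / 8780000 = 1:32519

1:32519


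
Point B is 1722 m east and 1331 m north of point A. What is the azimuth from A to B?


az = atan2(1722, 1331) = 52.3 deg
adjusted to 0-360: 52.3 degrees

52.3 degrees


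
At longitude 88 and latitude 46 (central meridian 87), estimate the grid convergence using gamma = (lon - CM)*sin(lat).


gamma = (88 - 87) * sin(46) = 1 * 0.71934 = 0.719 degrees

0.719 degrees


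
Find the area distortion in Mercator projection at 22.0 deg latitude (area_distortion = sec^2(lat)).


area_distortion = 1/cos^2(22.0) = 1.163

1.163


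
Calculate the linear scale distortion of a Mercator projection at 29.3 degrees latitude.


SF = 1 / cos(29.3) = 1 / 0.872069 = 1.147

1.147


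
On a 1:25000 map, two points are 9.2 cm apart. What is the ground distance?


ground = 9.2 cm * 25000 / 100 = 2300.0 m = 2.3 km

2.3 km


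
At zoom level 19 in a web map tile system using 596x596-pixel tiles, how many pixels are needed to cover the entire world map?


tiles per axis = 2^19 = 524288
total tiles = 524288^2 = 274877906944
pixels per axis = 524288 * 596 = 312475648
total pixels = 312475648^2 = 97641030593019904

97641030593019904 pixels


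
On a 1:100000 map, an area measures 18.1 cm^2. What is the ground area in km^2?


ground_area = 18.1 * (100000/100)^2 = 18100000.0 m^2 = 18.1 km^2

18.1 km^2


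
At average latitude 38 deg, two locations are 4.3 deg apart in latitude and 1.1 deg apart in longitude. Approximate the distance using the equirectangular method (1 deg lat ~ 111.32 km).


dlat_km = 4.3 * 111.32 = 478.676
dlon_km = 1.1 * 111.32 * cos(38) ≈ 96.493
dist = sqrt(478.676^2 + 96.493^2) ≈ 488.3 km

488.3 km


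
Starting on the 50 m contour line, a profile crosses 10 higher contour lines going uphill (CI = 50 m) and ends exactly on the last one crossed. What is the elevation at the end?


elevation = 50 + 10 * 50 = 550 m

550 m


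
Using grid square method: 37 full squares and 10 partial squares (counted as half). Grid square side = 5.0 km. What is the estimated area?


effective squares = 37 + 10 * 0.5 = 42.0
area = 42.0 * 25.0 = 1050.0 km^2

1050.0 km^2


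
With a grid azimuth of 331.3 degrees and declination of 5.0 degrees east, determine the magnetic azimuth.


magnetic azimuth = grid azimuth - declination (east +ve)
mag_az = 331.3 - 5.0 = 326.3 degrees

326.3 degrees


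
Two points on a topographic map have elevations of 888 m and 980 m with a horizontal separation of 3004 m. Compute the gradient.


gradient = (980 - 888) / 3004 = 92 / 3004 = 0.0306

0.0306


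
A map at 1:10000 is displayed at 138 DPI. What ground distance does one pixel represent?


pixel_cm = 2.54 / 138 ≈ 0.018406 cm
ground = pixel_cm * 10000 / 100 = 2.54 * 10000 / (138 * 100) = 25400 / 13800 ≈ 1.84 m

1.84 m


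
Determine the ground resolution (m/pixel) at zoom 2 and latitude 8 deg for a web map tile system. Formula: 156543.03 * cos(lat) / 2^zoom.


res = 156543.03 * cos(8) / 2^2 = 156543.03 * 0.99026807 / 4 = 38754.89 m/pixel

38754.89 m/pixel


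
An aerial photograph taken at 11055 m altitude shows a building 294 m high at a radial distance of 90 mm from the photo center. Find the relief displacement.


d = h * r / H = 294 * 90 / 11055 = 2.39 mm

2.39 mm


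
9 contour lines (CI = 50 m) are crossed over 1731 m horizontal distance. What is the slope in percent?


elevation change = 9 * 50 = 450 m
slope = 450 / 1731 * 100 = 26.0%

26.0%


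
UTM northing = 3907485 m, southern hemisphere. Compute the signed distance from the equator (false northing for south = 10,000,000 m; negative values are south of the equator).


For southern: actual = 3907485 - 10000000 = -6092515 m

-6092515 m


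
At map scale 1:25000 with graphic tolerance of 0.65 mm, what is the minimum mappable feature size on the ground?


ground = 0.65 mm * 25000 / 1000 = 16.25 m

16.25 m


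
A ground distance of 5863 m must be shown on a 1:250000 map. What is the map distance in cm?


map_cm = 5863 * 100 / 250000 = 2.3452 cm ≈ 2.35 cm

2.35 cm


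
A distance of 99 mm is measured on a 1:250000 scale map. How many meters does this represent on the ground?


ground = 99 mm * 250000 / 1000 = 24750.0 m

24750.0 m


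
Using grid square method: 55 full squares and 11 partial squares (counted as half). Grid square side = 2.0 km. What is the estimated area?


effective squares = 55 + 11 * 0.5 = 60.5
area = 60.5 * 4.0 = 242.0 km^2

242.0 km^2


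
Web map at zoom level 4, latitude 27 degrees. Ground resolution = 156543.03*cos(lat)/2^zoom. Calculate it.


res = 156543.03 * cos(27) / 2^4 = 156543.03 * 0.89100652 / 16 = 8717.55 m/pixel

8717.55 m/pixel


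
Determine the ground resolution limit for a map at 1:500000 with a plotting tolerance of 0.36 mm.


ground = 0.36 mm * 500000 / 1000 = 180.0 m

180.0 m


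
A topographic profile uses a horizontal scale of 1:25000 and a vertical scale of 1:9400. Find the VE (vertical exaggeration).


VE = horizontal_scale / vertical_scale = 25000 / 9400 ≈ 2.7

2.7x


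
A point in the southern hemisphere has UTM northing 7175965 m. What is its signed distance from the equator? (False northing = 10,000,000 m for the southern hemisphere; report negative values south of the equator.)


For southern: actual = 7175965 - 10000000 = -2824035 m

-2824035 m


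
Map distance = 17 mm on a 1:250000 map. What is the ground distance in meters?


ground = 17 mm * 250000 / 1000 = 4250.0 m

4250.0 m


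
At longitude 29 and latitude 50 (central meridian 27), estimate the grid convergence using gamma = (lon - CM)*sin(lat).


gamma = (29 - 27) * sin(50) = 2 * 0.766044 = 1.532 degrees

1.532 degrees


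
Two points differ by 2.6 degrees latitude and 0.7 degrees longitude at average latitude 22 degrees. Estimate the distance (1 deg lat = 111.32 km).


dlat_km = 2.6 * 111.32 = 289.432
dlon_km = 0.7 * 111.32 * cos(22) ≈ 72.25
dist = sqrt(289.432^2 + 72.25^2) ≈ 298.3 km

298.3 km


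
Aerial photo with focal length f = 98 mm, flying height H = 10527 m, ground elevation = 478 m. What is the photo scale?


scale = f / (H - h) = 98 mm / 10049 m = 98 / 10049000 = 1:102541

1:102541


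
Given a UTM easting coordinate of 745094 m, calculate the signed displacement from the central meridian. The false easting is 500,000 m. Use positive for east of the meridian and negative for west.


displacement = 745094 - 500000 = 245094 m

245094 m


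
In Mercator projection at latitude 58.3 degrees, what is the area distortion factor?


area_distortion = 1/cos^2(58.3) = 3.622

3.622


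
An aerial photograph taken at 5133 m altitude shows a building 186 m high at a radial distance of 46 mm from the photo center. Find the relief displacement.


d = h * r / H = 186 * 46 / 5133 = 1.67 mm

1.67 mm


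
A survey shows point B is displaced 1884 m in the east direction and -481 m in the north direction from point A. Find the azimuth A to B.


az = atan2(1884, -481) = 104.3 deg
adjusted to 0-360: 104.3 degrees

104.3 degrees


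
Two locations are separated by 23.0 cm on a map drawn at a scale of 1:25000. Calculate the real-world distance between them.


ground = 23.0 cm * 25000 / 100 = 5750.0 m = 5.75 km

5.75 km


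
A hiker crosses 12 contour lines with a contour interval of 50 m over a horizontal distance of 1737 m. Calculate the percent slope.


elevation change = 12 * 50 = 600 m
slope = 600 / 1737 * 100 = 34.5%

34.5%


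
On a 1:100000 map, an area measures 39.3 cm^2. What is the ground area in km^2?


ground_area = 39.3 * (100000/100)^2 = 39300000.0 m^2 = 39.3 km^2

39.3 km^2


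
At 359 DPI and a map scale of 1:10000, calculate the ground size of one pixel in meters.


pixel_cm = 2.54 / 359 ≈ 0.007075 cm
ground = pixel_cm * 10000 / 100 = 2.54 * 10000 / (359 * 100) = 25400 / 35900 ≈ 0.71 m

0.71 m


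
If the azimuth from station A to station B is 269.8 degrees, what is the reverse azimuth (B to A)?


back azimuth = (269.8 + 180) mod 360 = 89.8 degrees

89.8 degrees


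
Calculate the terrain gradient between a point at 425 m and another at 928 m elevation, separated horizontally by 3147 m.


gradient = (928 - 425) / 3147 = 503 / 3147 = 0.1598

0.1598


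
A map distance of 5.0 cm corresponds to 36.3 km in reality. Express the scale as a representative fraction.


ground = 36.3 km = 3630000 cm; RF denominator = ground / map = 3630000 / 5.0 = 726000; RF = 1:726000

1:726000


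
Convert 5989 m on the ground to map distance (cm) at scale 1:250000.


map_cm = 5989 * 100 / 250000 = 2.3956 cm ≈ 2.4 cm

2.4 cm


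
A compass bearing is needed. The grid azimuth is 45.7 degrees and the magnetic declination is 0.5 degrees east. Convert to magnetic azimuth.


magnetic azimuth = grid azimuth - declination (east +ve)
mag_az = 45.7 - 0.5 = 45.2 degrees

45.2 degrees
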